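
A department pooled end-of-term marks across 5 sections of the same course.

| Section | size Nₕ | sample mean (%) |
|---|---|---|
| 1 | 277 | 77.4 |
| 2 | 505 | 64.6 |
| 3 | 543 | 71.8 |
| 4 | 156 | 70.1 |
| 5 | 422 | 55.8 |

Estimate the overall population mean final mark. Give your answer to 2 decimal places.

67.02

N = 277 + 505 + 543 + 156 + 422 = 1903.
Overall mean = Σ (Nₕ/N)·x̄ₕ — weight by population share, not a simple average.
Σ Nₕx̄ₕ = 277·77.4 + 505·64.6 + 543·71.8 + 156·70.1 + 422·55.8 = 21439.8 + 32623 + 38987.4 + 10935.6 + 23547.6 = 127533.4.
Divide by N: 127533.4 / 1903 = 67.0170... → 67.02.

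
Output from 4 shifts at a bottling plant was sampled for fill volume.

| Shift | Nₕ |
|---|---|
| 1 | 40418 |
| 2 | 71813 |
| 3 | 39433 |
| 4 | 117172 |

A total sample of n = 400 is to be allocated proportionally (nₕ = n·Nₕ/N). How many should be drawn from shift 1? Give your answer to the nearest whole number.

60

Share of shift 1 = 40418/268836 = 0.15034.
Allocate 400 × 0.15034 = 60.138... → 60.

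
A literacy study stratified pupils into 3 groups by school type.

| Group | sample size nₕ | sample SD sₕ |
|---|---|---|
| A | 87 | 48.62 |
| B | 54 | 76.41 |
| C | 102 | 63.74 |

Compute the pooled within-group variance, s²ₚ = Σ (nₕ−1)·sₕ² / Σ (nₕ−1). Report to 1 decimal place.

3846.2

Degrees of freedom: 86 + 53 + 101 = 240.
Σ(nₕ−1)sₕ² = 86·2363.9044 + 53·5838.4881 + 101·4062.7876 = 923077.1953.
s²ₚ = 923077.1953 / 240 = 3846.155... → 3846.2.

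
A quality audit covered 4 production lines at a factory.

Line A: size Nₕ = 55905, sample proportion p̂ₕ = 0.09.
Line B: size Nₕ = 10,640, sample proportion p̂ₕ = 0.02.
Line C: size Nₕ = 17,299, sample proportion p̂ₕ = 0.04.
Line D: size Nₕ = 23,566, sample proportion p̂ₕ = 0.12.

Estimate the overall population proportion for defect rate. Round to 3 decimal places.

Wₕ = Nₕ/N with N = 107410: 0.5205, 0.0991, 0.1611, 0.2194.
p̂_st = 0.5205·0.09 + 0.0991·0.02 + 0.1611·0.04 + 0.2194·0.12 ≈ 0.08160... → 0.082.

0.082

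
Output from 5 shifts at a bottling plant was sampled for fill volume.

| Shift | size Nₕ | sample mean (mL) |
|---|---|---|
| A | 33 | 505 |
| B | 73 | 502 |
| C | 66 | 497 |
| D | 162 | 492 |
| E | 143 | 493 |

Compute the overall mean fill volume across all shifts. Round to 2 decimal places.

N = 477; weights Wₕ = Nₕ/N = (0.0692, 0.1530, 0.1384, 0.3396, 0.2998).
x̄_st = Σ Wₕ·x̄ₕ = 0.0692·505 + 0.1530·502 + 0.1384·497 + 0.3396·492 + 0.2998·493 ≈ 495.4214...
→ 495.42.

495.42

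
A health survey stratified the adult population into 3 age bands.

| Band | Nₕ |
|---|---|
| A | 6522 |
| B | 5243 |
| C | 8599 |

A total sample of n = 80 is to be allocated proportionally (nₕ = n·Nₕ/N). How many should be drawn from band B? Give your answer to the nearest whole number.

Share of band B = 5243/20364 = 0.25746.
Allocate 80 × 0.25746 = 20.597... → 21.

21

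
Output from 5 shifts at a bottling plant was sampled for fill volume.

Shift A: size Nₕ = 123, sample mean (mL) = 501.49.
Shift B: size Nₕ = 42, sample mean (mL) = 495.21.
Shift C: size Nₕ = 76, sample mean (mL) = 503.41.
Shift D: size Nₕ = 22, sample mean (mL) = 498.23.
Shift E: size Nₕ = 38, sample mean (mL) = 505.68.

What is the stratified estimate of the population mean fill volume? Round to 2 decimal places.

501.39

N = 123 + 42 + 76 + 22 + 38 = 301.
The stratified mean weights each stratum mean by its population share Nₕ/N.
Σ Nₕx̄ₕ = 123·501.49 + 42·495.21 + 76·503.41 + 22·498.23 + 38·505.68 = 61683.27 + 20798.82 + 38259.16 + 10961.06 + 19215.84 = 150918.15.
Divide by N: 150918.15 / 301 = 501.3892... → 501.39.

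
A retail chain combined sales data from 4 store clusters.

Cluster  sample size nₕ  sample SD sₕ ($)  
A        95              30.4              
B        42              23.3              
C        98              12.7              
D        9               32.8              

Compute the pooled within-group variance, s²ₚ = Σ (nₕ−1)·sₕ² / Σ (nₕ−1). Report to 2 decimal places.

A: (95−1)·30.4² = 94·924.16 = 86871.04
B: (42−1)·23.3² = 41·542.89 = 22258.49
C: (98−1)·12.7² = 97·161.29 = 15645.13
D: (9−1)·32.8² = 8·1075.84 = 8606.72
Numerator = 133381.38; denominator = Σ(nₕ−1) = 240.
s²ₚ = 133381.38/240 = 555.7558... → 555.76.

555.76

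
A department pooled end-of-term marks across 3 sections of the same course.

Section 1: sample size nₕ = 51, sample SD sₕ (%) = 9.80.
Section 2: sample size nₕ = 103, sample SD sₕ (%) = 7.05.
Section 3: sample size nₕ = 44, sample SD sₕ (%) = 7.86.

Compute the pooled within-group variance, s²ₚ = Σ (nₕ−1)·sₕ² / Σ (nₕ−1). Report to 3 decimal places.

Degrees of freedom: 50 + 102 + 43 = 195.
Σ(nₕ−1)sₕ² = 50·96.04 + 102·49.7025 + 43·61.7796 = 12528.1778.
s²ₚ = 12528.1778 / 195 = 64.24707... → 64.247.

64.247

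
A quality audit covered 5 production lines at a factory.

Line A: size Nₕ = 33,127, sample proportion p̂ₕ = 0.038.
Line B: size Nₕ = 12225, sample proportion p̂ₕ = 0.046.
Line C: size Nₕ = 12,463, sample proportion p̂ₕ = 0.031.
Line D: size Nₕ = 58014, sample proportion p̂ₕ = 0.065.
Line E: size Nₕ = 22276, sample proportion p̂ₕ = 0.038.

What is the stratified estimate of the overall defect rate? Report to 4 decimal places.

Wₕ = Nₕ/N with N = 138105: 0.2399, 0.0885, 0.0902, 0.4201, 0.1613.
p̂_st = 0.2399·0.038 + 0.0885·0.046 + 0.0902·0.031 + 0.4201·0.065 + 0.1613·0.038 ≈ 0.049418... → 0.0494.

0.0494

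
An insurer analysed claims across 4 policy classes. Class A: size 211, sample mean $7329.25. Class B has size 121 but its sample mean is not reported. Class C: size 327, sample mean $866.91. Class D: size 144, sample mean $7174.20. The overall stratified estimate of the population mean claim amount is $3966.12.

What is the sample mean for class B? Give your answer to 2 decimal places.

2659.16

Σ Nₕx̄ₕ = N·μ, so 121·x̄_B = 803·3966.12 − (211·7329.25 + 327·866.91 + 144·7174.20).
= 3184794.36 − 2863036.12 = 321758.24.
x̄_B = 321758.24 / 121 = 2659.1590... → 2659.16.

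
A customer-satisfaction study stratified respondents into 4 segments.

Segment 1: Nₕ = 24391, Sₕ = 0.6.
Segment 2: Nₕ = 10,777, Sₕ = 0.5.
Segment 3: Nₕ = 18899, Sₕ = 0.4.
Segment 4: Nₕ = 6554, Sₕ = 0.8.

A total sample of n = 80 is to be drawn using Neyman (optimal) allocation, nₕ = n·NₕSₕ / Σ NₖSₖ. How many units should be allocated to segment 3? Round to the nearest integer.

Σ NₕSₕ = 24391·0.6 + 10777·0.5 + 18899·0.4 + 6554·0.8 = 32825.9.
Share for 3: 7559.6/32825.9 = 0.23029.
n_3 = 80 × 0.23029 = 18.424... → 18.

18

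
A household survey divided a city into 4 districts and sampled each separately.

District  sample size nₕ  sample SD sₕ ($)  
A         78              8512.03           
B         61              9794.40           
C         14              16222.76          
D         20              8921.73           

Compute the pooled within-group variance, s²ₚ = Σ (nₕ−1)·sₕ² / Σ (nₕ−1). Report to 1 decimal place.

Degrees of freedom: 77 + 60 + 13 + 19 = 169.
Σ(nₕ−1)sₕ² = 77·72454654.7209 + 60·95930271.36 + 13·263177942.0176 + 19·79597266.1929 = 16268485999.0032.
s²ₚ = 16268485999.0032 / 169 = 96263230.763... → 96263230.8.

96263230.8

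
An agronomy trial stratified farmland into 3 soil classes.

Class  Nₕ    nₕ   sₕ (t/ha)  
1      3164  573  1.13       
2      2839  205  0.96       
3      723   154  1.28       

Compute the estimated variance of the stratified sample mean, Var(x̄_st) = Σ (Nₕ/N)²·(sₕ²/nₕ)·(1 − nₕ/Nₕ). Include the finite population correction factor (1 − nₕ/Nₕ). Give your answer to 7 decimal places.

0.0012437

N = 6726; Wₕ = Nₕ/N.
class 1: (3164/6726)²·1.13²/573·(1 − 573/3164) = 0.0004038243
class 2: (2839/6726)²·0.96²/205·(1 − 205/2839) = 0.0007431150
class 3: (723/6726)²·1.28²/154·(1 − 154/723) = 0.0000967467
Sum = 0.0012436860 → 0.0012437.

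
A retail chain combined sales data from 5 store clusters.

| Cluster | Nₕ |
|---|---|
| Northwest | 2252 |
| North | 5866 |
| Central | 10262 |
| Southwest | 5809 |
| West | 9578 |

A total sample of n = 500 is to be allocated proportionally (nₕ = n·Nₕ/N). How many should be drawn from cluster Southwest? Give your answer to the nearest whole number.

Share of cluster Southwest = 5809/33767 = 0.17203.
Allocate 500 × 0.17203 = 86.016... → 86.

86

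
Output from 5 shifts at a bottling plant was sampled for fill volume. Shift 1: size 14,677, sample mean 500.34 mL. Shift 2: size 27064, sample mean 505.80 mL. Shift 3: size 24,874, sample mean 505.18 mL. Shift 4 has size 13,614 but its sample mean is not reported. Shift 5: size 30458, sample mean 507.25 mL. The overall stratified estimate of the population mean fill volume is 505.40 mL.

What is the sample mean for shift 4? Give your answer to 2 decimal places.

506.32

N = 14677 + 27064 + 24874 + 13614 + 30458 = 110687.
Overall total = μ·N = 505.40·110687 = 55941209.8.
Subtract the known strata: 14677·500.34 + 27064·505.80 + 24874·505.18 + 30458·507.25 = 49048129.2.
Remaining total for shift 4: 55941209.8 − 49048129.2 = 6893080.6.
Divide by its size: 6893080.6 / 13614 = 506.3229... → 506.32.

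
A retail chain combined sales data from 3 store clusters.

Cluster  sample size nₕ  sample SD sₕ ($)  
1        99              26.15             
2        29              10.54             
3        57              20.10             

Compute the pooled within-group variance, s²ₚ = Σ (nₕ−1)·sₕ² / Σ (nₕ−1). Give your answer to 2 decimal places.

1: (99−1)·26.15² = 98·683.8225 = 67014.605
2: (29−1)·10.54² = 28·111.0916 = 3110.5648
3: (57−1)·20.10² = 56·404.01 = 22624.56
Numerator = 92749.7298; denominator = Σ(nₕ−1) = 182.
s²ₚ = 92749.7298/182 = 509.6139 → 509.61.

509.61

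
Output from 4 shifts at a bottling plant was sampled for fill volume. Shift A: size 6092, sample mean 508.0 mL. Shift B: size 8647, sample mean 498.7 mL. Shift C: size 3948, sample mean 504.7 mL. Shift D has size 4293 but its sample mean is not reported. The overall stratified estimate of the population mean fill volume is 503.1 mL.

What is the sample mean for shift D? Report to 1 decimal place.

N = 6092 + 8647 + 3948 + 4293 = 22980.
Overall total = μ·N = 503.1·22980 = 11561238.
Subtract the known strata: 6092·508.0 + 8647·498.7 + 3948·504.7 = 9399550.5.
Remaining total for shift D: 11561238 − 9399550.5 = 2161687.5.
Divide by its size: 2161687.5 / 4293 = 503.538... → 503.5.

503.5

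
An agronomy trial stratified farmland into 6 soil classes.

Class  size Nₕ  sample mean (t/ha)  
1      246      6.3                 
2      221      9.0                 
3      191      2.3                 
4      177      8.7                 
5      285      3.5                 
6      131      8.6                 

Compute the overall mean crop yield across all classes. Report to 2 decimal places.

N = 1251; weights Wₕ = Nₕ/N = (0.1966, 0.1767, 0.1527, 0.1415, 0.2278, 0.1047).
x̄_st = Σ Wₕ·x̄ₕ = 0.1966·6.3 + 0.1767·9.0 + 0.1527·2.3 + 0.1415·8.7 + 0.2278·3.5 + 0.1047·8.6 ≈ 6.1088...
→ 6.11.

6.11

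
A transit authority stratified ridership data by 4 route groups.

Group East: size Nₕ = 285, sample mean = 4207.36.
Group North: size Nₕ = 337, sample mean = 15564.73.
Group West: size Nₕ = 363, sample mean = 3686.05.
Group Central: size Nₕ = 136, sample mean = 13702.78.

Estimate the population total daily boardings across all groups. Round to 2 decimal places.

9646025.84

East: 285·4207.36 = 1199097.6
North: 337·15564.73 = 5245314.01
West: 363·3686.05 = 1338036.15
Central: 136·13702.78 = 1863578.08
τ̂ = Σ Nₕx̄ₕ = 9646025.84.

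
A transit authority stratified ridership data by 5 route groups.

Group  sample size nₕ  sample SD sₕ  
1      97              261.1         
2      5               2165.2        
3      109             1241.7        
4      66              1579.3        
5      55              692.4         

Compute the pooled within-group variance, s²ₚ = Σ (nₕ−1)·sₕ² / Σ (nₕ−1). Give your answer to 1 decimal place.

Degrees of freedom: 96 + 4 + 108 + 65 + 54 = 327.
Σ(nₕ−1)sₕ² = 96·68173.21 + 4·4688091.04 + 108·1541818.89 + 65·2494188.49 + 54·479417.76 = 379824243.33.
s²ₚ = 379824243.33 / 327 = 1161542.029... → 1161542.0.

1161542.0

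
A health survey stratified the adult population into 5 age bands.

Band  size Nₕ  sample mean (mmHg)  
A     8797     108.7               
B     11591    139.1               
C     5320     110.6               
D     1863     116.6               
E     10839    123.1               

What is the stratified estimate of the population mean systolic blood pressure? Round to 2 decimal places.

N = 38410; weights Wₕ = Nₕ/N = (0.2290, 0.3018, 0.1385, 0.0485, 0.2822).
x̄_st = Σ Wₕ·x̄ₕ = 0.2290·108.7 + 0.3018·139.1 + 0.1385·110.6 + 0.0485·116.6 + 0.2822·123.1 ≈ 122.5837...
→ 122.58.

122.58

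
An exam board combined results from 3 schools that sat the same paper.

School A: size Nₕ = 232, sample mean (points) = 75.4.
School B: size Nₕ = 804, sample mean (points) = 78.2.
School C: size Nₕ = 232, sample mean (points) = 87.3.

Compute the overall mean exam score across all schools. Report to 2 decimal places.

79.35

x̄_st = (Σ Nₕx̄ₕ) / (Σ Nₕ) = (232·75.4 + 804·78.2 + 232·87.3) / 1268
= 100619.2 / 1268 = 79.3527... → 79.35.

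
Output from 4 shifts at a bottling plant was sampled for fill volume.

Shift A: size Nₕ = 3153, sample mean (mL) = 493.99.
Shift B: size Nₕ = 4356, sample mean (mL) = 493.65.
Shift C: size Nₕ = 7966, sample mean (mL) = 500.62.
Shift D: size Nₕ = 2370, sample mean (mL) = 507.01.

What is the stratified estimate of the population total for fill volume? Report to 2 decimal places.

8897442.49

Estimate total by summing Nₕ·x̄ₕ over strata.
3153·493.99 + 4356·493.65 + 7966·500.62 + 2370·507.01 = 1557550.47 + 2150339.4 + 3987938.92 + 1201613.7 = 8897442.49.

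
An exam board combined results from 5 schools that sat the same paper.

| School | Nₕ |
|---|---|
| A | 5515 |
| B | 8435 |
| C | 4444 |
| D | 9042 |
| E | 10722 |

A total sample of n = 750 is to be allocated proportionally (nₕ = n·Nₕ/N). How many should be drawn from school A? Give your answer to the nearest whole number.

108

N = 5515 + 8435 + 4444 + 9042 + 10722 = 38158.
n_A = 750·5515/38158 = 108.398... → 108.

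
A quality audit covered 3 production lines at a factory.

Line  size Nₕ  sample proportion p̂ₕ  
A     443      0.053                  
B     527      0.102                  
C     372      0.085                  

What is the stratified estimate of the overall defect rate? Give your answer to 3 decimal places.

Wₕ = Nₕ/N with N = 1342: 0.3301, 0.3927, 0.2772.
p̂_st = 0.3301·0.053 + 0.3927·0.102 + 0.2772·0.085 ≈ 0.08111... → 0.081.

0.081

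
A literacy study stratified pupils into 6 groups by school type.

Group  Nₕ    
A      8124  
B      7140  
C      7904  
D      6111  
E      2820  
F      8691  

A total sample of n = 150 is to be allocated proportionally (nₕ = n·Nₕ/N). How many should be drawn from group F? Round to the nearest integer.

32

N = 8124 + 7140 + 7904 + 6111 + 2820 + 8691 = 40790.
n_F = 150·8691/40790 = 31.960... → 32.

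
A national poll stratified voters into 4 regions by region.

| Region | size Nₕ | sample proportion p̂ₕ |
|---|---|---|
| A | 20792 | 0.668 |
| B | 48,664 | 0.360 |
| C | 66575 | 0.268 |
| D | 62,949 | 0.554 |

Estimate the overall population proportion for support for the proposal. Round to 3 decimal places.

0.423

Wₕ = Nₕ/N with N = 198980: 0.1045, 0.2446, 0.3346, 0.3164.
p̂_st = 0.1045·0.668 + 0.2446·0.360 + 0.3346·0.268 + 0.3164·0.554 ≈ 0.42278... → 0.423.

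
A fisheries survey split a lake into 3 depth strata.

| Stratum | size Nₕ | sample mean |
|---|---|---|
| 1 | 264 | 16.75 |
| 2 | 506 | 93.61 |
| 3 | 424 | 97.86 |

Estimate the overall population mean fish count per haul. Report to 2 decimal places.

N = 1194; weights Wₕ = Nₕ/N = (0.2211, 0.4238, 0.3551).
x̄_st = Σ Wₕ·x̄ₕ = 0.2211·16.75 + 0.4238·93.61 + 0.3551·97.86 ≈ 78.1250...
→ 78.13.

78.13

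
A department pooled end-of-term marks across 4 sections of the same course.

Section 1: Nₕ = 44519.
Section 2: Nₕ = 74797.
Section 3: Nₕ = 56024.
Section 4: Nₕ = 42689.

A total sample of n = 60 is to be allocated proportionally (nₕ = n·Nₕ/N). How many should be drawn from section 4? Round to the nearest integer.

12

Share of section 4 = 42689/218029 = 0.19580.
Allocate 60 × 0.19580 = 11.748... → 12.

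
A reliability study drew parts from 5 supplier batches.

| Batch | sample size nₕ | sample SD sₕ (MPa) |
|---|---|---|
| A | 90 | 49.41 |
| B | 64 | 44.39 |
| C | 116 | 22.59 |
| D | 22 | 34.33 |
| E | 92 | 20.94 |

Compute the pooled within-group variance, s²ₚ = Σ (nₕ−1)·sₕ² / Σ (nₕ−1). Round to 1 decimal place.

1226.3

Degrees of freedom: 89 + 63 + 115 + 21 + 91 = 379.
Σ(nₕ−1)sₕ² = 89·2441.3481 + 63·1970.4721 + 115·510.3081 + 21·1178.5489 + 91·438.4836 = 464756.6892.
s²ₚ = 464756.6892 / 379 = 1226.271... → 1226.3.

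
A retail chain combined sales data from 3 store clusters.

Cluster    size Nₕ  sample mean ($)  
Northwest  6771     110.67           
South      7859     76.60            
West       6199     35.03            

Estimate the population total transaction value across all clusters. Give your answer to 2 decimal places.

1568496.94

Estimate total by summing Nₕ·x̄ₕ over strata.
6771·110.67 + 7859·76.60 + 6199·35.03 = 749346.57 + 601999.4 + 217150.97 = 1568496.94.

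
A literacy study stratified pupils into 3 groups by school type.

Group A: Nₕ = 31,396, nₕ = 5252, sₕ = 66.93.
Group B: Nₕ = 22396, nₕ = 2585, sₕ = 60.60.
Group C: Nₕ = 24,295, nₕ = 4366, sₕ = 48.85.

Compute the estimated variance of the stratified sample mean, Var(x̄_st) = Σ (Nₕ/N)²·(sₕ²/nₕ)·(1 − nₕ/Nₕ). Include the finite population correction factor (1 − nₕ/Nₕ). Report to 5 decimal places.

N = 78087. Term for each stratum: Wₕ²sₕ²/nₕ·(1−nₕ/Nₕ).
Var(x̄_st) = 0.11481690 + 0.10337228 + 0.04340006 = 0.26158924 → 0.26159.

0.26159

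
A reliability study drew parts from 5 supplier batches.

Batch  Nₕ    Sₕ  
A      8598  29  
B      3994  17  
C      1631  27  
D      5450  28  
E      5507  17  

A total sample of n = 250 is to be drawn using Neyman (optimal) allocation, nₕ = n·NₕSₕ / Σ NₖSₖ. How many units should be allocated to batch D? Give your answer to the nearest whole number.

63

A: NₕSₕ = 8598·29 = 249342
B: NₕSₕ = 3994·17 = 67898
C: NₕSₕ = 1631·27 = 44037
D: NₕSₕ = 5450·28 = 152600
E: NₕSₕ = 5507·17 = 93619
Σ NₕSₕ = 607496.
n_D = 250·152600/607496 = 62.799... → 63.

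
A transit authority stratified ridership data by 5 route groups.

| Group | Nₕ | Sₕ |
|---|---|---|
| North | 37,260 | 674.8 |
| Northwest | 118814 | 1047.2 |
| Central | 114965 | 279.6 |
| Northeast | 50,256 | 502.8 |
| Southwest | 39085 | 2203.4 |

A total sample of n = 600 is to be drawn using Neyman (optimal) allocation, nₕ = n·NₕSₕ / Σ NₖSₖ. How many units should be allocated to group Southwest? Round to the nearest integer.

176

Σ NₕSₕ = 37260·674.8 + 118814·1047.2 + 114965·279.6 + 50256·502.8 + 39085·2203.4 = 293097888.6.
Share for Southwest: 86119889/293097888.6 = 0.29383.
n_Southwest = 600 × 0.29383 = 176.296... → 176.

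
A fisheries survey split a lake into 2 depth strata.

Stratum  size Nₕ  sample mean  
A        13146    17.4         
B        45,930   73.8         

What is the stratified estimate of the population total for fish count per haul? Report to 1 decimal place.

A: 13146·17.4 = 228740.4
B: 45930·73.8 = 3389634
τ̂ = Σ Nₕx̄ₕ = 3618374.4.

3618374.4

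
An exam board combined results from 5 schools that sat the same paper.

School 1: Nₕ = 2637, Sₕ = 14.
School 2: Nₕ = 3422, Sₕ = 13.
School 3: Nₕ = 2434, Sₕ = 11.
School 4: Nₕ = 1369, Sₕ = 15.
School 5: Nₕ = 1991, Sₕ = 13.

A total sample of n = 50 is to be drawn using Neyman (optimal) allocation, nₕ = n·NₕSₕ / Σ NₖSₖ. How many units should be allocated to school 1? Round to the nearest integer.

Σ NₕSₕ = 2637·14 + 3422·13 + 2434·11 + 1369·15 + 1991·13 = 154596.
Share for 1: 36918/154596 = 0.23880.
n_1 = 50 × 0.23880 = 11.940... → 12.

12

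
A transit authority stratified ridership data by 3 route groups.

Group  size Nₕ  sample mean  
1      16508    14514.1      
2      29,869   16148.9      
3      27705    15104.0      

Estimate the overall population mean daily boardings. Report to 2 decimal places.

15393.84

N = 74082; weights Wₕ = Nₕ/N = (0.2228, 0.4032, 0.3740).
x̄_st = Σ Wₕ·x̄ₕ = 0.2228·14514.1 + 0.4032·16148.9 + 0.3740·15104.0 ≈ 15393.8416...
→ 15393.84.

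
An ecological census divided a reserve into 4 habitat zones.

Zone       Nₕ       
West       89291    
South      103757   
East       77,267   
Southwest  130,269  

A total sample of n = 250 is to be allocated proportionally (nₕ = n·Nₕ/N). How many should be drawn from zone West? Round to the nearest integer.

N = 89291 + 103757 + 77267 + 130269 = 400584.
n_West = 250·89291/400584 = 55.726... → 56.

56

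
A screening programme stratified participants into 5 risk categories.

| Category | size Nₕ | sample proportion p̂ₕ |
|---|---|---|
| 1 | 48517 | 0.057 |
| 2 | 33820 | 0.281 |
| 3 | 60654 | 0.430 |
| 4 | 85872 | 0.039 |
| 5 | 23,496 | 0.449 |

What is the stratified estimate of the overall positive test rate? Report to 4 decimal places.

N = 48517 + 33820 + 60654 + 85872 + 23496 = 252359.
Overall proportion = Σ (Nₕ/N)·p̂ₕ.
Σ Nₕp̂ₕ = 2765.469 + 9503.42 + 26081.22 + 3349.008 + 10549.704 = 52248.821.
52248.821 / 252359 = 0.207042... → 0.2070.

0.2070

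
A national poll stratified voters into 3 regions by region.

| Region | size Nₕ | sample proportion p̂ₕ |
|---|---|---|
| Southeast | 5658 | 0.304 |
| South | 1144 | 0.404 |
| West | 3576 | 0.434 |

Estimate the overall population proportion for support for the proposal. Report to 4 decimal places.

Wₕ = Nₕ/N with N = 10378: 0.5452, 0.1102, 0.3446.
p̂_st = 0.5452·0.304 + 0.1102·0.404 + 0.3446·0.434 ≈ 0.359818... → 0.3598.

0.3598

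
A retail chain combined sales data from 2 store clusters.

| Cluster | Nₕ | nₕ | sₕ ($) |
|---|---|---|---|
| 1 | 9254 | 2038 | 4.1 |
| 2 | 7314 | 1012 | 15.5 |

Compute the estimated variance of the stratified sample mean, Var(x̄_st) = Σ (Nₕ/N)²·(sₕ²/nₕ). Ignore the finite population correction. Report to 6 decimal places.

0.048838

N = 16568. Term for each stratum: Wₕ²sₕ²/nₕ.
Var(x̄_st) = 0.002573252 + 0.046265006 = 0.048838258 → 0.048838.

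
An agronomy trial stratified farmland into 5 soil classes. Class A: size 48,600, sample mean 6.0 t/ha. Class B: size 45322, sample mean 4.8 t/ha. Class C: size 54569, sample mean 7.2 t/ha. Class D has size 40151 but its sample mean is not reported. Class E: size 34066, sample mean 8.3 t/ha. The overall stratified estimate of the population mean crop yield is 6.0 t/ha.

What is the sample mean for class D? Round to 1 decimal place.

N = 48600 + 45322 + 54569 + 40151 + 34066 = 222708.
Overall total = μ·N = 6.0·222708 = 1336248.
Subtract the known strata: 48600·6.0 + 45322·4.8 + 54569·7.2 + 34066·8.3 = 1184790.2.
Remaining total for class D: 1336248 − 1184790.2 = 151457.8.
Divide by its size: 151457.8 / 40151 = 3.772... → 3.8.

3.8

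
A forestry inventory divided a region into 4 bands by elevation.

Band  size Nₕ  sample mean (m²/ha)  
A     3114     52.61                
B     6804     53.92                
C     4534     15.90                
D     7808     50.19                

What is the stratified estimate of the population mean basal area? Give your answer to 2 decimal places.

N = 22260; weights Wₕ = Nₕ/N = (0.1399, 0.3057, 0.2037, 0.3508).
x̄_st = Σ Wₕ·x̄ₕ = 0.1399·52.61 + 0.3057·53.92 + 0.2037·15.90 + 0.3508·50.19 ≈ 44.6843...
→ 44.68.

44.68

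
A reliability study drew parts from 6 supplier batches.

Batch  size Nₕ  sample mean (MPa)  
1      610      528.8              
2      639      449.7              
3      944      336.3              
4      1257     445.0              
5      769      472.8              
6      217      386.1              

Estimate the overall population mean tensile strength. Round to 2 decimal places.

N = 610 + 639 + 944 + 1257 + 769 + 217 = 4436.
Overall mean = Σ (Nₕ/N)·x̄ₕ — weight by population share, not a simple average.
Σ Nₕx̄ₕ = 610·528.8 + 639·449.7 + 944·336.3 + 1257·445.0 + 769·472.8 + 217·386.1 = 322568 + 287358.3 + 317467.2 + 559365 + 363583.2 + 83783.7 = 1934125.4.
Divide by N: 1934125.4 / 4436 = 436.0066... → 436.01.

436.01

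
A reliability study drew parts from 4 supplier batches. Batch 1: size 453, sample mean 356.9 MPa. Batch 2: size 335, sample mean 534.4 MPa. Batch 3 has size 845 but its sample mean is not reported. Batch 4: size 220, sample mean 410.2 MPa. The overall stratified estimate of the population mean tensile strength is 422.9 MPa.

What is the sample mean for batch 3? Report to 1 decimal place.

417.4

Σ Nₕx̄ₕ = N·μ, so 845·x̄_3 = 1853·422.9 − (453·356.9 + 335·534.4 + 220·410.2).
= 783633.7 − 430943.7 = 352690.
x̄_3 = 352690 / 845 = 417.385... → 417.4.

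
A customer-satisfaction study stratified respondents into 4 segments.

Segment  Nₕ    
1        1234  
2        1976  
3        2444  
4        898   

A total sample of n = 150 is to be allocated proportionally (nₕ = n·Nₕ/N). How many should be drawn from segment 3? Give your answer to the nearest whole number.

56

N = 1234 + 1976 + 2444 + 898 = 6552.
n_3 = 150·2444/6552 = 55.952... → 56.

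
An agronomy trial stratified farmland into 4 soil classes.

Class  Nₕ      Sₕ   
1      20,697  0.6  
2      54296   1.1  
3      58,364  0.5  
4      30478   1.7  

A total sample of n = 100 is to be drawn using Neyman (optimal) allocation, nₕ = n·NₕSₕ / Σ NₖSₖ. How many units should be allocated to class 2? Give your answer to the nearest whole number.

Σ NₕSₕ = 20697·0.6 + 54296·1.1 + 58364·0.5 + 30478·1.7 = 153138.4.
Share for 2: 59725.6/153138.4 = 0.39001.
n_2 = 100 × 0.39001 = 39.001... → 39.

39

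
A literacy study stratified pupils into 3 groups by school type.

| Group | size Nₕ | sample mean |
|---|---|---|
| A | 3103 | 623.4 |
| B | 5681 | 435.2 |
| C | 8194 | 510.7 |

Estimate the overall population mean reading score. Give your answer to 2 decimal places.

x̄_st = (Σ Nₕx̄ₕ) / (Σ Nₕ) = (3103·623.4 + 5681·435.2 + 8194·510.7) / 16978
= 8591457.2 / 16978 = 506.0347... → 506.03.

506.03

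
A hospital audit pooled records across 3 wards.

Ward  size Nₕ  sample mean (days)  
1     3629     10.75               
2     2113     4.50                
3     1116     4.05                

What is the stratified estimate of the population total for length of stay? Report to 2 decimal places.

53040.05

1: 3629·10.75 = 39011.75
2: 2113·4.50 = 9508.5
3: 1116·4.05 = 4519.8
τ̂ = Σ Nₕx̄ₕ = 53040.05.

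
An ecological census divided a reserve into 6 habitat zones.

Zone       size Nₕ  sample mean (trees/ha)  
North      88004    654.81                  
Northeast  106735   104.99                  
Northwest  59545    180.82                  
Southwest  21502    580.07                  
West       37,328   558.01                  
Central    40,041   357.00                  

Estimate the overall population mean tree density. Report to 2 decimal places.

N = 88004 + 106735 + 59545 + 21502 + 37328 + 40041 = 353155.
Weight each subgroup mean by Nₕ/N and sum.
Σ Nₕx̄ₕ = 88004·654.81 + 106735·104.99 + 59545·180.82 + 21502·580.07 + 37328·558.01 + 40041·357.00 = 57625899.24 + 11206107.65 + 10766926.9 + 12472665.14 + 20829397.28 + 14294637 = 127195633.21.
Divide by N: 127195633.21 / 353155 = 360.1694... → 360.17.

360.17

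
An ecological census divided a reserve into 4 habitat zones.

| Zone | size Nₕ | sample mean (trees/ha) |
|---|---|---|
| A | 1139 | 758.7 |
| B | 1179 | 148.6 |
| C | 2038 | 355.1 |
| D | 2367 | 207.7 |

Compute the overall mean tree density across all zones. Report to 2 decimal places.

335.37

x̄_st = (Σ Nₕx̄ₕ) / (Σ Nₕ) = (1139·758.7 + 1179·148.6 + 2038·355.1 + 2367·207.7) / 6723
= 2254678.4 / 6723 = 335.3679... → 335.37.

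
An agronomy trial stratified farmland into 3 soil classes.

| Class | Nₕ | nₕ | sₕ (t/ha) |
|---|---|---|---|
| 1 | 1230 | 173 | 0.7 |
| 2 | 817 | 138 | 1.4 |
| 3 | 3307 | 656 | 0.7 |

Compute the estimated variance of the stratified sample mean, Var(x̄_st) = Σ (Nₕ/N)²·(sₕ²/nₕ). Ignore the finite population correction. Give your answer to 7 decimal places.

0.0007652

N = 5354; Wₕ = Nₕ/N.
class 1: (1230/5354)²·0.7²/173 = 0.0001494870
class 2: (817/5354)²·1.4²/138 = 0.0003307230
class 3: (3307/5354)²·0.7²/656 = 0.0002849731
Sum = 0.0007651831 → 0.0007652.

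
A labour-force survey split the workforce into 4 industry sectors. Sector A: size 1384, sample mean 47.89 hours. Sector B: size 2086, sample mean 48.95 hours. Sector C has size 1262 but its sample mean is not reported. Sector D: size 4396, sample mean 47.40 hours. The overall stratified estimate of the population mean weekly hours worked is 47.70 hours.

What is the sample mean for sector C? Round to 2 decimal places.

46.47

N = 1384 + 2086 + 1262 + 4396 = 9128.
Overall total = μ·N = 47.70·9128 = 435405.6.
Subtract the known strata: 1384·47.89 + 2086·48.95 + 4396·47.40 = 376759.86.
Remaining total for sector C: 435405.6 − 376759.86 = 58645.74.
Divide by its size: 58645.74 / 1262 = 46.4705... → 46.47.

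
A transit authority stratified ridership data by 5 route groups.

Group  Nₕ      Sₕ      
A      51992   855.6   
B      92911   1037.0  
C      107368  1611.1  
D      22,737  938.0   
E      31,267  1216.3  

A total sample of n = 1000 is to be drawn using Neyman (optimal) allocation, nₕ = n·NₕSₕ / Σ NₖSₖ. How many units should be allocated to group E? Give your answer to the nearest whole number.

102

A: NₕSₕ = 51992·855.6 = 44484355.2
B: NₕSₕ = 92911·1037.0 = 96348707
C: NₕSₕ = 107368·1611.1 = 172980584.8
D: NₕSₕ = 22737·938.0 = 21327306
E: NₕSₕ = 31267·1216.3 = 38030052.1
Σ NₕSₕ = 373171005.1.
n_E = 1000·38030052.1/373171005.1 = 101.911... → 102.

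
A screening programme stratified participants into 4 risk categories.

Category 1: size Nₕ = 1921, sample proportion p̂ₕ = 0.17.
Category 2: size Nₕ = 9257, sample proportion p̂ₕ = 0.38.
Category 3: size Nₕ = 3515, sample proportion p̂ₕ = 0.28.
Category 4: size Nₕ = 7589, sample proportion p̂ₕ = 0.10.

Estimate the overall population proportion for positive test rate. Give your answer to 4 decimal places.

N = 1921 + 9257 + 3515 + 7589 = 22282.
Overall proportion = Σ (Nₕ/N)·p̂ₕ.
Σ Nₕp̂ₕ = 326.57 + 3517.66 + 984.2 + 758.9 = 5587.33.
5587.33 / 22282 = 0.250755... → 0.2508.

0.2508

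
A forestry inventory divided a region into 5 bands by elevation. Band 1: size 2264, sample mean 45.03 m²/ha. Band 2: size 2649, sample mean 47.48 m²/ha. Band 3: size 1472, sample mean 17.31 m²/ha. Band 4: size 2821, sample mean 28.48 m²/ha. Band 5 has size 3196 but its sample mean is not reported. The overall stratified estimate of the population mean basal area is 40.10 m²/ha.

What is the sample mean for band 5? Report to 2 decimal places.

51.24

N = 2264 + 2649 + 1472 + 2821 + 3196 = 12402.
Overall total = μ·N = 40.10·12402 = 497320.2.
Subtract the known strata: 2264·45.03 + 2649·47.48 + 1472·17.31 + 2821·28.48 = 333544.84.
Remaining total for band 5: 497320.2 − 333544.84 = 163775.36.
Divide by its size: 163775.36 / 3196 = 51.2439... → 51.24.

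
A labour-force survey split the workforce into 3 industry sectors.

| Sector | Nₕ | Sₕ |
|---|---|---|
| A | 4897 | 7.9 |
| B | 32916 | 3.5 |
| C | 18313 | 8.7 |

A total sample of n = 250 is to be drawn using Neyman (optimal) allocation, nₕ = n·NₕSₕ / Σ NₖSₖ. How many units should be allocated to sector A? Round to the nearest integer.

A: NₕSₕ = 4897·7.9 = 38686.3
B: NₕSₕ = 32916·3.5 = 115206
C: NₕSₕ = 18313·8.7 = 159323.1
Σ NₕSₕ = 313215.4.
n_A = 250·38686.3/313215.4 = 30.878... → 31.

31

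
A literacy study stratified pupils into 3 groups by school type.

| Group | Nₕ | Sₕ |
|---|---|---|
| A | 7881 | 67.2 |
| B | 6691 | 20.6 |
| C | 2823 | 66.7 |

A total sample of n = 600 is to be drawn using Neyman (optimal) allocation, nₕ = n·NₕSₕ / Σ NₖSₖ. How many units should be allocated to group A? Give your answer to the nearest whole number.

371

Σ NₕSₕ = 7881·67.2 + 6691·20.6 + 2823·66.7 = 855731.9.
Share for A: 529603.2/855731.9 = 0.61889.
n_A = 600 × 0.61889 = 371.333... → 371.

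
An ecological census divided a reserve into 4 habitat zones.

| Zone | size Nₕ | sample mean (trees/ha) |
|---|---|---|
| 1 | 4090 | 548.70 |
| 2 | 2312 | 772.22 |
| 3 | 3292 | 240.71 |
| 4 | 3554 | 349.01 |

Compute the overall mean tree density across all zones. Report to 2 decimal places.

457.61

N = 13248; weights Wₕ = Nₕ/N = (0.3087, 0.1745, 0.2485, 0.2683).
x̄_st = Σ Wₕ·x̄ₕ = 0.3087·548.70 + 0.1745·772.22 + 0.2485·240.71 + 0.2683·349.01 ≈ 457.6053...
→ 457.61.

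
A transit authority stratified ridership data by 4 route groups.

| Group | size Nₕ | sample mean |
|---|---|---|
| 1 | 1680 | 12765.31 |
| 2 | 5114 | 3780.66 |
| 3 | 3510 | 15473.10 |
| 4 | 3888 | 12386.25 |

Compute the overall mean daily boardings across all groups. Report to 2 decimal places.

10093.60

N = 14192; weights Wₕ = Nₕ/N = (0.1184, 0.3603, 0.2473, 0.2740).
x̄_st = Σ Wₕ·x̄ₕ = 0.1184·12765.31 + 0.3603·3780.66 + 0.2473·15473.10 + 0.2740·12386.25 ≈ 10093.5976...
→ 10093.60.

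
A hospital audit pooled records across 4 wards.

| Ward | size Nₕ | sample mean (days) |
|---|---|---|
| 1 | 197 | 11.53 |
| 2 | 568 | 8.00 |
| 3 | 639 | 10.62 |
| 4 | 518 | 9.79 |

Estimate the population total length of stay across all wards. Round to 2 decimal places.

18672.81

Population total = Σ Nₕ·x̄ₕ (each stratum's size times its mean).
197·11.53 + 568·8.00 + 639·10.62 + 518·9.79 = 2271.41 + 4544 + 6786.18 + 5071.22 = 18672.81.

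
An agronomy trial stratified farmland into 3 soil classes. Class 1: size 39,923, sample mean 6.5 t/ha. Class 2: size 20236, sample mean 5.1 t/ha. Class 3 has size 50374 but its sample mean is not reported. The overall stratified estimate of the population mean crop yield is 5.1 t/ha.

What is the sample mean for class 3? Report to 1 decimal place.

Σ Nₕx̄ₕ = N·μ, so 50374·x̄_3 = 110533·5.1 − (39923·6.5 + 20236·5.1).
= 563718.3 − 362703.1 = 201015.2.
x̄_3 = 201015.2 / 50374 = 3.990... → 4.0.

4.0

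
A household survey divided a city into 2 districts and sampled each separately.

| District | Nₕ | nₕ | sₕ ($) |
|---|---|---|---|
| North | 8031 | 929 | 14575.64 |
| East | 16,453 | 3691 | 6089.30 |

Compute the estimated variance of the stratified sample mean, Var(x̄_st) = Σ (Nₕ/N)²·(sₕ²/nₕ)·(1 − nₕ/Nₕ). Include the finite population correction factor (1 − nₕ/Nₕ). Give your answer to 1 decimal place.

N = 24484; Wₕ = Nₕ/N.
district North: (8031/24484)²·14575.64²/929·(1 − 929/8031) = 21758.3072
district East: (16453/24484)²·6089.30²/3691·(1 − 3691/16453) = 3518.7612
Sum = 25277.0684 → 25277.1.

25277.1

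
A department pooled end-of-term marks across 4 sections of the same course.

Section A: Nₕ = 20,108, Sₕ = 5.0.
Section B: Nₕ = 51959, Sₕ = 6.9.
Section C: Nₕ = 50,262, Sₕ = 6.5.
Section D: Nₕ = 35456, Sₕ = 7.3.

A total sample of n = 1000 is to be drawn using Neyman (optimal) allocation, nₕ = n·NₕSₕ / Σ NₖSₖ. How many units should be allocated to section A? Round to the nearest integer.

96

A: NₕSₕ = 20108·5.0 = 100540
B: NₕSₕ = 51959·6.9 = 358517.1
C: NₕSₕ = 50262·6.5 = 326703
D: NₕSₕ = 35456·7.3 = 258828.8
Σ NₕSₕ = 1044588.9.
n_A = 1000·100540/1044588.9 = 96.248... → 96.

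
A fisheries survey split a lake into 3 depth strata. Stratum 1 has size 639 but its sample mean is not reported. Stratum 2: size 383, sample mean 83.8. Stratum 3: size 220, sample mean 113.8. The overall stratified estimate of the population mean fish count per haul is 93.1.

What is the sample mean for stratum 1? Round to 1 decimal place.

N = 639 + 383 + 220 = 1242.
Overall total = μ·N = 93.1·1242 = 115630.2.
Subtract the known strata: 383·83.8 + 220·113.8 = 57131.4.
Remaining total for stratum 1: 115630.2 − 57131.4 = 58498.8.
Divide by its size: 58498.8 / 639 = 91.547... → 91.5.

91.5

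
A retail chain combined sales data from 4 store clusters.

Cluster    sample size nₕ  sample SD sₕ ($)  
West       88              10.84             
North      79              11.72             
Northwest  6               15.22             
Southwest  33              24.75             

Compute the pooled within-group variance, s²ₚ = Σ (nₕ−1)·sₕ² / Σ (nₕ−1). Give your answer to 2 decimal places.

Degrees of freedom: 87 + 78 + 5 + 32 = 202.
Σ(nₕ−1)sₕ² = 87·117.5056 + 78·137.3584 + 5·231.6484 + 32·612.5625 = 41697.1844.
s²ₚ = 41697.1844 / 202 = 206.4217... → 206.42.

206.42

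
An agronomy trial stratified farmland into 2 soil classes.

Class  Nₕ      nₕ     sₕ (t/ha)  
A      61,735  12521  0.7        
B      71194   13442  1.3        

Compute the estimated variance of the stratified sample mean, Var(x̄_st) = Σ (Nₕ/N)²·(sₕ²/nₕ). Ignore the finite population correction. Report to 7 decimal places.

0.0000445

N = 132929; Wₕ = Nₕ/N.
class A: (61735/132929)²·0.7²/12521 = 0.0000084407
class B: (71194/132929)²·1.3²/13442 = 0.0000360637
Sum = 0.0000445044 → 0.0000445.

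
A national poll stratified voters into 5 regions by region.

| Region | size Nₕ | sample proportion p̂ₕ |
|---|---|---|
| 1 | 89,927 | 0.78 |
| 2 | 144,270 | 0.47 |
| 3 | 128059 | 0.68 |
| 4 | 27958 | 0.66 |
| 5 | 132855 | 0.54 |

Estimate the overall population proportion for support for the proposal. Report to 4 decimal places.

0.6026

N = 89927 + 144270 + 128059 + 27958 + 132855 = 523069.
Overall proportion = Σ (Nₕ/N)·p̂ₕ.
Σ Nₕp̂ₕ = 70143.06 + 67806.9 + 87080.12 + 18452.28 + 71741.7 = 315224.06.
315224.06 / 523069 = 0.602643... → 0.6026.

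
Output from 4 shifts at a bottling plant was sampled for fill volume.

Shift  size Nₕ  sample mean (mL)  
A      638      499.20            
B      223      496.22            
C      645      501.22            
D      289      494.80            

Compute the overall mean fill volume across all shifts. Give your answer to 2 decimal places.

N = 638 + 223 + 645 + 289 = 1795.
The stratified mean weights each stratum mean by its population share Nₕ/N.
Σ Nₕx̄ₕ = 638·499.20 + 223·496.22 + 645·501.22 + 289·494.80 = 318489.6 + 110657.06 + 323286.9 + 142997.2 = 895430.76.
Divide by N: 895430.76 / 1795 = 498.8472... → 498.85.

498.85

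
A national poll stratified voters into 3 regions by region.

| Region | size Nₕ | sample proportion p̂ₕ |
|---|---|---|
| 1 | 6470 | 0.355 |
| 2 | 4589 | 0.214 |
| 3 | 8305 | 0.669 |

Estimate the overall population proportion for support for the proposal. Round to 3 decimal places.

0.456

N = 6470 + 4589 + 8305 = 19364.
Overall proportion = Σ (Nₕ/N)·p̂ₕ.
Σ Nₕp̂ₕ = 2296.85 + 982.046 + 5556.045 = 8834.941.
8834.941 / 19364 = 0.45626... → 0.456.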